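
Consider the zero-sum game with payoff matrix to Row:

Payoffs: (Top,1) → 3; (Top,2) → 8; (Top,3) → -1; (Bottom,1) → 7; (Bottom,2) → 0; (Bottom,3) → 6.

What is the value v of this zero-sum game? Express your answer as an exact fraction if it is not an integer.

16/5

Row minima: Top → -1, Bottom → 0; maximin = 0.
Column maxima: 1 → 7, 2 → 8, 3 → 6; minimax = 6.
0 ≠ 6, so there is no saddle point; optimal play is mixed.
1 is strictly dominated by 3 (it gives Row strictly more in every row), so Column never plays it.
On the remaining 2×2 (Top, Bottom vs 2, 3):
Let Row play Top with probability p. Expected payoff against 2: 8p + 0(1−p) = 8p; against 3: (-1)p + 6(1−p) = −7p + 6.
Setting these equal: 8p = −7p + 6 ⇒ 15p = 6 ⇒ p = 2/5, and the value is (8)·(2/5) = 16/5.
For Column: with q = P(2), equating Top's and Bottom's payoffs gives 9q − 1 = −6q + 6 ⇒ q = 7/15.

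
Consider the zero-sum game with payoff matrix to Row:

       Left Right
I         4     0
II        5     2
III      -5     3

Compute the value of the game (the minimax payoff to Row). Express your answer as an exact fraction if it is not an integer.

Row minima: I → 0, II → 2, III → -5; maximin = 2.
Column maxima: Left → 5, Right → 3; minimax = 3.
2 ≠ 3, so there is no saddle point; optimal play is mixed.
I is strictly dominated by II, so Row never plays it.
On the remaining 2×2 (II, III vs Left, Right):
Let Row play II with probability p. Expected payoff against Left: 5p + (-5)(1−p) = 10p − 5; against Right: 2p + 3(1−p) = −p + 3.
Setting these equal: 10p − 5 = −p + 3 ⇒ 11p = 8 ⇒ p = 8/11, and the value is (10)·(8/11) − 5 = 25/11.
For Column: with q = P(Left), equating II's and III's payoffs gives 3q + 2 = −8q + 3 ⇒ q = 1/11.

25/11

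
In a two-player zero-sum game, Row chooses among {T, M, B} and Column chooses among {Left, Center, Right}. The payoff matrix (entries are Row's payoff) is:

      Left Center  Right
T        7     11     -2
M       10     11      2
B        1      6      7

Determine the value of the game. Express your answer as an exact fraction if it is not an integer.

Row minima: T → -2, M → 2, B → 1; maximin = 2.
Column maxima: Left → 10, Center → 11, Right → 7; minimax = 7.
2 ≠ 7, so there is no saddle point; optimal play is mixed.
Center is strictly dominated by Left (it gives Row strictly more in every row), so Column never plays it.
With Center eliminated, T is strictly dominated by M (M gives Row strictly more in every remaining column), so Row never plays it.
On the remaining 2×2 (M, B vs Left, Right):
Let Row play M with probability p. Expected payoff against Left: 10p + 1(1−p) = 9p + 1; against Right: 2p + 7(1−p) = −5p + 7.
Setting these equal: 9p + 1 = −5p + 7 ⇒ 14p = 6 ⇒ p = 3/7, and the value is (9)·(3/7) + 1 = 34/7.
For Column: with q = P(Left), equating M's and B's payoffs gives 8q + 2 = −6q + 7 ⇒ q = 5/14.

34/7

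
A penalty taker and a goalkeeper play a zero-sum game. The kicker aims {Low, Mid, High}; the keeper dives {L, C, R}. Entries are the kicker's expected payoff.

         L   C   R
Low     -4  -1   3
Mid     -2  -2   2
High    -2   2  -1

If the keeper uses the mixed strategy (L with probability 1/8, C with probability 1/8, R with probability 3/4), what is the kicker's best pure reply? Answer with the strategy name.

Expected payoff of Low: (1/8)·(-4) + (1/8)·(-1) + (3/4)·3 = 13/8.
Expected payoff of Mid: (1/8)·(-2) + (1/8)·(-2) + (3/4)·2 = 1.
Expected payoff of High: (1/8)·(-2) + (1/8)·2 + (3/4)·(-1) = -3/4.
The largest is 13/8, so the kicker's best response is Low.

Low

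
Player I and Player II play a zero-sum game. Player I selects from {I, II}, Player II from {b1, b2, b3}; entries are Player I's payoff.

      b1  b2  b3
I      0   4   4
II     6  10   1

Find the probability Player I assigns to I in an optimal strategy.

5/9

Row minima: I → 0, II → 1; maximin = 1.
Column maxima: b1 → 6, b2 → 10, b3 → 4; minimax = 4.
1 ≠ 4, so there is no saddle point; optimal play is mixed.
b2 is strictly dominated by b1 (it gives Player I strictly more in every row), so Player II never plays it.
On the remaining 2×2 (I, II vs b1, b3):
Let Player I play I with probability p. Expected payoff against b1: 0p + 6(1−p) = −6p + 6; against b3: 4p + 1(1−p) = 3p + 1.
Setting these equal: −6p + 6 = 3p + 1 ⇒ −9p = -5 ⇒ p = 5/9, and the value is (-6)·(5/9) + 6 = 8/3.
For Player II: with q = P(b1), equating I's and II's payoffs gives −4q + 4 = 5q + 1 ⇒ q = 1/3.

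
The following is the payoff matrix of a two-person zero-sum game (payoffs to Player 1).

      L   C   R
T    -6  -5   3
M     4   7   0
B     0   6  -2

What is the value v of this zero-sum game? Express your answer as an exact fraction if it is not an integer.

12/13

Row minima: T → -6, M → 0, B → -2; maximin = 0.
Column maxima: L → 4, C → 7, R → 3; minimax = 3.
0 ≠ 3, so there is no saddle point; optimal play is mixed.
B is strictly dominated by M, so Player 1 never plays it.
C is strictly dominated by L (it gives Player 1 strictly more in every row), so Player 2 never plays it.
On the remaining 2×2 (T, M vs L, R):
Let Player 1 play T with probability p. Expected payoff against L: (-6)p + 4(1−p) = −10p + 4; against R: 3p + 0(1−p) = 3p.
Setting these equal: −10p + 4 = 3p ⇒ −13p = -4 ⇒ p = 4/13, and the value is (-10)·(4/13) + 4 = 12/13.
For Player 2: with q = P(L), equating T's and M's payoffs gives −9q + 3 = 4q ⇒ q = 3/13.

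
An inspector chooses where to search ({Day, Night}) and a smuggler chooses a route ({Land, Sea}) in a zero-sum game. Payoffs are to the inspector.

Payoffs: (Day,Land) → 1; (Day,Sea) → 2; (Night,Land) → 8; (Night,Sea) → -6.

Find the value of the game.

Row minima: Day → 1, Night → -6; maximin = 1.
Column maxima: Land → 8, Sea → 2; minimax = 2.
1 ≠ 2, so there is no saddle point; optimal play is mixed.
Let the inspector play Day with probability p. Expected payoff against Land: 1p + 8(1−p) = −7p + 8; against Sea: 2p + (-6)(1−p) = 8p − 6.
Setting these equal: −7p + 8 = 8p − 6 ⇒ −15p = -14 ⇒ p = 14/15, and the value is (-7)·(14/15) + 8 = 22/15.
For the smuggler: with q = P(Land), equating Day's and Night's payoffs gives −q + 2 = 14q − 6 ⇒ q = 8/15.

22/15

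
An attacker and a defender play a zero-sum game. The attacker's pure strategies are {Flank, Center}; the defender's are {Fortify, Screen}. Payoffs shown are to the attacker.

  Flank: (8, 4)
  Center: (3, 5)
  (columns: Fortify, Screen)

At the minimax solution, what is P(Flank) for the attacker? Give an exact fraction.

1/3

Row minima: Flank → 4, Center → 3; maximin = 4.
Column maxima: Fortify → 8, Screen → 5; minimax = 5.
4 ≠ 5, so there is no saddle point; optimal play is mixed.
Let the attacker play Flank with probability p. Expected payoff against Fortify: 8p + 3(1−p) = 5p + 3; against Screen: 4p + 5(1−p) = −p + 5.
Setting these equal: 5p + 3 = −p + 5 ⇒ 6p = 2 ⇒ p = 1/3, and the value is (5)·(1/3) + 3 = 14/3.
For the defender: with q = P(Fortify), equating Flank's and Center's payoffs gives 4q + 4 = −2q + 5 ⇒ q = 1/6.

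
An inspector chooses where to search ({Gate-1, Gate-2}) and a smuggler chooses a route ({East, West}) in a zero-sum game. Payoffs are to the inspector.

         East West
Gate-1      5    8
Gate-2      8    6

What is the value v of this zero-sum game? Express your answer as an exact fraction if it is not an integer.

Row minima: Gate-1 → 5, Gate-2 → 6; maximin = 6.
Column maxima: East → 8, West → 8; minimax = 8.
6 ≠ 8, so there is no saddle point; optimal play is mixed.
Let the inspector play Gate-1 with probability p. Expected payoff against East: 5p + 8(1−p) = −3p + 8; against West: 8p + 6(1−p) = 2p + 6.
Setting these equal: −3p + 8 = 2p + 6 ⇒ −5p = -2 ⇒ p = 2/5, and the value is (-3)·(2/5) + 8 = 34/5.
For the smuggler: with q = P(East), equating Gate-1's and Gate-2's payoffs gives −3q + 8 = 2q + 6 ⇒ q = 2/5.

34/5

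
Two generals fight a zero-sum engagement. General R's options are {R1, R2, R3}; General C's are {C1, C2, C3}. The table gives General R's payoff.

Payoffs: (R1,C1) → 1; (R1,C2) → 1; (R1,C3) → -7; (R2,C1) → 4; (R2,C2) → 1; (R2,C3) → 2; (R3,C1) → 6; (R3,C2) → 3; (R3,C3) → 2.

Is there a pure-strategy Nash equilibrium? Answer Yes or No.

Yes

Row minima: R1 → -7, R2 → 1, R3 → 2; maximin = 2.
Column maxima: C1 → 6, C2 → 3, C3 → 2; minimax = 2.
maximin = minimax = 2, so a saddle point exists.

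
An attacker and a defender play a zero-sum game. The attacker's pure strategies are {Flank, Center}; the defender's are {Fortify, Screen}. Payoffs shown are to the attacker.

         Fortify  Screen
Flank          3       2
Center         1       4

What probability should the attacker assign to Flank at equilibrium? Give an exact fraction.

Row minima: Flank → 2, Center → 1; maximin = 2.
Column maxima: Fortify → 3, Screen → 4; minimax = 3.
2 ≠ 3, so there is no saddle point; optimal play is mixed.
Let the attacker play Flank with probability p. Expected payoff against Fortify: 3p + 1(1−p) = 2p + 1; against Screen: 2p + 4(1−p) = −2p + 4.
Setting these equal: 2p + 1 = −2p + 4 ⇒ 4p = 3 ⇒ p = 3/4, and the value is (2)·(3/4) + 1 = 5/2.
For the defender: with q = P(Fortify), equating Flank's and Center's payoffs gives q + 2 = −3q + 4 ⇒ q = 1/2.

3/4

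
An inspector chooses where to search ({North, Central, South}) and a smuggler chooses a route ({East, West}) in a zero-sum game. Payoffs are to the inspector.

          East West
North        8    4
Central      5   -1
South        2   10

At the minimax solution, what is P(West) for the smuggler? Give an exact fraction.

Row minima: North → 4, Central → -1, South → 2; maximin = 4.
Column maxima: East → 8, West → 10; minimax = 8.
4 ≠ 8, so there is no saddle point; optimal play is mixed.
Central is strictly dominated by North, so the inspector never plays it.
On the remaining 2×2 (North, South vs East, West):
Let the inspector play North with probability p. Expected payoff against East: 8p + 2(1−p) = 6p + 2; against West: 4p + 10(1−p) = −6p + 10.
Setting these equal: 6p + 2 = −6p + 10 ⇒ 12p = 8 ⇒ p = 2/3, and the value is (6)·(2/3) + 2 = 6.
For the smuggler: with q = P(East), equating North's and South's payoffs gives 4q + 4 = −8q + 10 ⇒ q = 1/2.

1/2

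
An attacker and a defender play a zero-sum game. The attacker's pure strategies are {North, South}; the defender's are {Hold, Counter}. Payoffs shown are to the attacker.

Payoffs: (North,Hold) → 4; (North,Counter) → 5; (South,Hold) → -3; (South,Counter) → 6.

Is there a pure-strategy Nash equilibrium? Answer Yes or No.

Yes

Row minima: North → 4, South → -3; maximin = 4.
Column maxima: Hold → 4, Counter → 6; minimax = 4.
maximin = minimax = 4, so a saddle point exists.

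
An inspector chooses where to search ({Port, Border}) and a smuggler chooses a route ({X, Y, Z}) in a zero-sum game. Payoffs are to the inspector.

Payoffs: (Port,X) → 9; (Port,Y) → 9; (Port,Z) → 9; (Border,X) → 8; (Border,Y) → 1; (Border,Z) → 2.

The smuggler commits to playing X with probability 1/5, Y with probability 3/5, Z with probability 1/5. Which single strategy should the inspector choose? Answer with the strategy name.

Expected payoff of Port: (1/5)·9 + (3/5)·9 + (1/5)·9 = 9.
Expected payoff of Border: (1/5)·8 + (3/5)·1 + (1/5)·2 = 13/5.
The largest is 9, so the inspector's best response is Port.

Port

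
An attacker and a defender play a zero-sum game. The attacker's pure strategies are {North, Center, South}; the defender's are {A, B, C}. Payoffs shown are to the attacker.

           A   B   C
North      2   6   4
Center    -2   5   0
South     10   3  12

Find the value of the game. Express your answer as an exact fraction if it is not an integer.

Row minima: North → 2, Center → -2, South → 3; maximin = 3.
Column maxima: A → 10, B → 6, C → 12; minimax = 6.
3 ≠ 6, so there is no saddle point; optimal play is mixed.
Center is strictly dominated by North, so the attacker never plays it.
C is strictly dominated by A (it gives the attacker strictly more in every row), so the defender never plays it.
On the remaining 2×2 (North, South vs A, B):
Let the attacker play North with probability p. Expected payoff against A: 2p + 10(1−p) = −8p + 10; against B: 6p + 3(1−p) = 3p + 3.
Setting these equal: −8p + 10 = 3p + 3 ⇒ −11p = -7 ⇒ p = 7/11, and the value is (-8)·(7/11) + 10 = 54/11.
For the defender: with q = P(A), equating North's and South's payoffs gives −4q + 6 = 7q + 3 ⇒ q = 3/11.

54/11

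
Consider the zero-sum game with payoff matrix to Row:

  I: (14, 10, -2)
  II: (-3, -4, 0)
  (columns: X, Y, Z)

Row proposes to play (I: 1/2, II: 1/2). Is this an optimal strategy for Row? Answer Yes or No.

No

Against X this mix gives (1/2)·14 + (1/2)·(-3) = 11/2.
Against Y this mix gives (1/2)·10 + (1/2)·(-4) = 3.
Against Z this mix gives (1/2)·(-2) + (1/2)·0 = -1.
Column will play Z, holding Row to -1. Shifting weight toward the row that does better against Z would raise this floor (the equalizing mix achieves -1/2 against both Z and Y), so the proposed strategy is not optimal.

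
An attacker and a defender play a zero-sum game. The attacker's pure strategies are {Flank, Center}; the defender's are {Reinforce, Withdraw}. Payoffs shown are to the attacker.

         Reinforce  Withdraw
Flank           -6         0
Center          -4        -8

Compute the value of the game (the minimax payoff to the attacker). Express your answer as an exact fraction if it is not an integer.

-24/5

Row minima: Flank → -6, Center → -8; maximin = -6.
Column maxima: Reinforce → -4, Withdraw → 0; minimax = -4.
-6 ≠ -4, so there is no saddle point; optimal play is mixed.
Let the attacker play Flank with probability p. Expected payoff against Reinforce: (-6)p + (-4)(1−p) = −2p − 4; against Withdraw: 0p + (-8)(1−p) = 8p − 8.
Setting these equal: −2p − 4 = 8p − 8 ⇒ −10p = -4 ⇒ p = 2/5, and the value is (-2)·(2/5) − 4 = -24/5.
For the defender: with q = P(Reinforce), equating Flank's and Center's payoffs gives −6q = 4q − 8 ⇒ q = 4/5.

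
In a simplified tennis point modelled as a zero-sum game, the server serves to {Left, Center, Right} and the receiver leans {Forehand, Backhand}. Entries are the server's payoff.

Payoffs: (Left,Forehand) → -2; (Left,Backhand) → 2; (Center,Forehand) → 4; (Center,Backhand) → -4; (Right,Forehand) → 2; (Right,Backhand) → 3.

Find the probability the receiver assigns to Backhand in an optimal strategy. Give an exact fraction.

Row minima: Left → -2, Center → -4, Right → 2; maximin = 2.
Column maxima: Forehand → 4, Backhand → 3; minimax = 3.
2 ≠ 3, so there is no saddle point; optimal play is mixed.
Left is strictly dominated by Right, so the server never plays it.
On the remaining 2×2 (Center, Right vs Forehand, Backhand):
Let the server play Center with probability p. Expected payoff against Forehand: 4p + 2(1−p) = 2p + 2; against Backhand: (-4)p + 3(1−p) = −7p + 3.
Setting these equal: 2p + 2 = −7p + 3 ⇒ 9p = 1 ⇒ p = 1/9, and the value is (2)·(1/9) + 2 = 20/9.
For the receiver: with q = P(Forehand), equating Center's and Right's payoffs gives 8q − 4 = −q + 3 ⇒ q = 7/9.

2/9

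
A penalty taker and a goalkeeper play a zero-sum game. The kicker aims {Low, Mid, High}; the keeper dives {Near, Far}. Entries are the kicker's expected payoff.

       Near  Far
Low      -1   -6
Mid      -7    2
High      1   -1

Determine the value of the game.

Row minima: Low → -6, Mid → -7, High → -1; maximin = -1.
Column maxima: Near → 1, Far → 2; minimax = 1.
-1 ≠ 1, so there is no saddle point; optimal play is mixed.
Low is strictly dominated by High, so the kicker never plays it.
On the remaining 2×2 (Mid, High vs Near, Far):
Let the kicker play Mid with probability p. Expected payoff against Near: (-7)p + 1(1−p) = −8p + 1; against Far: 2p + (-1)(1−p) = 3p − 1.
Setting these equal: −8p + 1 = 3p − 1 ⇒ −11p = -2 ⇒ p = 2/11, and the value is (-8)·(2/11) + 1 = -5/11.
For the keeper: with q = P(Near), equating Mid's and High's payoffs gives −9q + 2 = 2q − 1 ⇒ q = 3/11.

-5/11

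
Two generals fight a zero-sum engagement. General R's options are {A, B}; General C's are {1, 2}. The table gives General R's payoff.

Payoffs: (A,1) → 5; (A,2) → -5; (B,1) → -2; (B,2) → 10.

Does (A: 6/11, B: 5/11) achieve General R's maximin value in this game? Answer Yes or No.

Against 1 this mix gives (6/11)·5 + (5/11)·(-2) = 20/11.
Against 2 this mix gives (6/11)·(-5) + (5/11)·10 = 20/11.
All of General C's active replies (1, 2) yield 20/11, and no column does worse for General R. The mix makes General C indifferent and guarantees 20/11, so it is optimal.

Yes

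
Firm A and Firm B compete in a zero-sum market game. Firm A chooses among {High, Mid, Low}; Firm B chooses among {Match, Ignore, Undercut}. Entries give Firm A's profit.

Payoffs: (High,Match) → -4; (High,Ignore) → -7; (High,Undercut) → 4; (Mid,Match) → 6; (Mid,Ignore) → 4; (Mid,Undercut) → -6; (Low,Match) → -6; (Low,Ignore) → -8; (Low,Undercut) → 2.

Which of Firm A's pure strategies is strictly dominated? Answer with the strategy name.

High gives a strictly higher payoff than Low against every column: -4 > -6, -7 > -8, 4 > 2.
So Low is strictly dominated and Firm A never plays it.

Low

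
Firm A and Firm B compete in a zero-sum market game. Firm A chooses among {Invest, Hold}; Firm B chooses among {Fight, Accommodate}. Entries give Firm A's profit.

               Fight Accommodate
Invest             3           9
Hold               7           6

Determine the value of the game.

Row minima: Invest → 3, Hold → 6; maximin = 6.
Column maxima: Fight → 7, Accommodate → 9; minimax = 7.
6 ≠ 7, so there is no saddle point; optimal play is mixed.
Let Firm A play Invest with probability p. Expected payoff against Fight: 3p + 7(1−p) = −4p + 7; against Accommodate: 9p + 6(1−p) = 3p + 6.
Setting these equal: −4p + 7 = 3p + 6 ⇒ −7p = -1 ⇒ p = 1/7, and the value is (-4)·(1/7) + 7 = 45/7.
For Firm B: with q = P(Fight), equating Invest's and Hold's payoffs gives −6q + 9 = q + 6 ⇒ q = 3/7.

45/7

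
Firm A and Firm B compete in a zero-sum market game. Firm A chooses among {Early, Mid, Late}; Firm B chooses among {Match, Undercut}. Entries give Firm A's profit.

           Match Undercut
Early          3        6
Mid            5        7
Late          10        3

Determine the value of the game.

55/9

Row minima: Early → 3, Mid → 5, Late → 3; maximin = 5.
Column maxima: Match → 10, Undercut → 7; minimax = 7.
5 ≠ 7, so there is no saddle point; optimal play is mixed.
Early is strictly dominated by Mid, so Firm A never plays it.
On the remaining 2×2 (Mid, Late vs Match, Undercut):
Let Firm A play Mid with probability p. Expected payoff against Match: 5p + 10(1−p) = −5p + 10; against Undercut: 7p + 3(1−p) = 4p + 3.
Setting these equal: −5p + 10 = 4p + 3 ⇒ −9p = -7 ⇒ p = 7/9, and the value is (-5)·(7/9) + 10 = 55/9.
For Firm B: with q = P(Match), equating Mid's and Late's payoffs gives −2q + 7 = 7q + 3 ⇒ q = 4/9.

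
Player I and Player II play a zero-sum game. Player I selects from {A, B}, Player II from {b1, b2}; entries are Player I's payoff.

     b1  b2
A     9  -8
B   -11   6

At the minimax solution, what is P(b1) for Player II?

Row minima: A → -8, B → -11; maximin = -8.
Column maxima: b1 → 9, b2 → 6; minimax = 6.
-8 ≠ 6, so there is no saddle point; optimal play is mixed.
Let Player I play A with probability p. Expected payoff against b1: 9p + (-11)(1−p) = 20p − 11; against b2: (-8)p + 6(1−p) = −14p + 6.
Setting these equal: 20p − 11 = −14p + 6 ⇒ 34p = 17 ⇒ p = 1/2, and the value is (20)·(1/2) − 11 = -1.
For Player II: with q = P(b1), equating A's and B's payoffs gives 17q − 8 = −17q + 6 ⇒ q = 7/17.

7/17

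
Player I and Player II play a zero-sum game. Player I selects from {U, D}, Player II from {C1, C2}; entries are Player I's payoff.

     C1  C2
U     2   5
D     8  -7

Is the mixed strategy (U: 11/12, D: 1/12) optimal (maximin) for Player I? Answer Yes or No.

Against C1 this mix gives (11/12)·2 + (1/12)·8 = 5/2.
Against C2 this mix gives (11/12)·5 + (1/12)·(-7) = 4.
Player II will play C1, holding Player I to 5/2. Shifting weight toward the row that does better against C1 would raise this floor (the equalizing mix achieves 3 against both C1 and C2), so the proposed strategy is not optimal.

No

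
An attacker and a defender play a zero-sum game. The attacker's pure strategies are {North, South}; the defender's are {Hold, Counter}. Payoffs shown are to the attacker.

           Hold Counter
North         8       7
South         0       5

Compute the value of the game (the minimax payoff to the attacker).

Row minima: North → 7, South → 0; maximin = 7.
Column maxima: Hold → 8, Counter → 7; minimax = 7.
Since maximin = minimax = 7, there is a saddle point and the value is 7.

7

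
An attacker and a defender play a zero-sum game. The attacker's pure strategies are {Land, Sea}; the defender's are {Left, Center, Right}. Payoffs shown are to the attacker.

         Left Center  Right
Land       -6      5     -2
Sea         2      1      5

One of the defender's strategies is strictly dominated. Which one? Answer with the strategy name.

Right

Left holds the attacker's payoff strictly below Right in every row: -6 < -2, 2 < 5.
So Right is strictly dominated for the defender.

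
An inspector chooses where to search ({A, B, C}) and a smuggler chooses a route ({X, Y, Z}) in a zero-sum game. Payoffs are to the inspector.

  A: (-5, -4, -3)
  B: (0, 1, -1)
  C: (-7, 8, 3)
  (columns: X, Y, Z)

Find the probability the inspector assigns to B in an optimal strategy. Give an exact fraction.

10/11

Row minima: A → -5, B → -1, C → -7; maximin = -1.
Column maxima: X → 0, Y → 8, Z → 3; minimax = 0.
-1 ≠ 0, so there is no saddle point; optimal play is mixed.
A is strictly dominated by B, so the inspector never plays it.
Y is strictly dominated by X (it gives the inspector strictly more in every row), so the smuggler never plays it.
On the remaining 2×2 (B, C vs X, Z):
Let the inspector play B with probability p. Expected payoff against X: 0p + (-7)(1−p) = 7p − 7; against Z: (-1)p + 3(1−p) = −4p + 3.
Setting these equal: 7p − 7 = −4p + 3 ⇒ 11p = 10 ⇒ p = 10/11, and the value is (7)·(10/11) − 7 = -7/11.
For the smuggler: with q = P(X), equating B's and C's payoffs gives q − 1 = −10q + 3 ⇒ q = 4/11.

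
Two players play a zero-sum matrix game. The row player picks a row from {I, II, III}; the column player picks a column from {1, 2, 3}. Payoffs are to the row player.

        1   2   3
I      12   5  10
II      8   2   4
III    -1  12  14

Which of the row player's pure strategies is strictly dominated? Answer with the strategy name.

II

I gives a strictly higher payoff than II against every column: 12 > 8, 5 > 2, 10 > 4.
So II is strictly dominated and the row player never plays it.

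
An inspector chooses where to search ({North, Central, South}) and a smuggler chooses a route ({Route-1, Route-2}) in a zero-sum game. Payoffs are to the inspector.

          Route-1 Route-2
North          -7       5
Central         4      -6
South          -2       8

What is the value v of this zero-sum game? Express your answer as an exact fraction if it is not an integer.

Row minima: North → -7, Central → -6, South → -2; maximin = -2.
Column maxima: Route-1 → 4, Route-2 → 8; minimax = 4.
-2 ≠ 4, so there is no saddle point; optimal play is mixed.
North is strictly dominated by South, so the inspector never plays it.
On the remaining 2×2 (Central, South vs Route-1, Route-2):
Let the inspector play Central with probability p. Expected payoff against Route-1: 4p + (-2)(1−p) = 6p − 2; against Route-2: (-6)p + 8(1−p) = −14p + 8.
Setting these equal: 6p − 2 = −14p + 8 ⇒ 20p = 10 ⇒ p = 1/2, and the value is (6)·(1/2) − 2 = 1.
For the smuggler: with q = P(Route-1), equating Central's and South's payoffs gives 10q − 6 = −10q + 8 ⇒ q = 7/10.

1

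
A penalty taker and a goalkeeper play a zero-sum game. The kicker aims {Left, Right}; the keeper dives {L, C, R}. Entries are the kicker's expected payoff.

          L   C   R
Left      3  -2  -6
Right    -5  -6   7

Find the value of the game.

Row minima: Left → -6, Right → -6; maximin = -6.
Column maxima: L → 3, C → -2, R → 7; minimax = -2.
-6 ≠ -2, so there is no saddle point; optimal play is mixed.
L is strictly dominated by C (it gives the kicker strictly more in every row), so the keeper never plays it.
On the remaining 2×2 (Left, Right vs C, R):
Let the kicker play Left with probability p. Expected payoff against C: (-2)p + (-6)(1−p) = 4p − 6; against R: (-6)p + 7(1−p) = −13p + 7.
Setting these equal: 4p − 6 = −13p + 7 ⇒ 17p = 13 ⇒ p = 13/17, and the value is (4)·(13/17) − 6 = -50/17.
For the keeper: with q = P(C), equating Left's and Right's payoffs gives 4q − 6 = −13q + 7 ⇒ q = 13/17.

-50/17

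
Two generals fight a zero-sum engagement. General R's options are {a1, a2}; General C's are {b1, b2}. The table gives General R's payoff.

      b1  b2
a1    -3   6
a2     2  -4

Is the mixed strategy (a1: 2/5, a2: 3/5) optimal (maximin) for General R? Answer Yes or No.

Yes

Against b1 this mix gives (2/5)·(-3) + (3/5)·2 = 0.
Against b2 this mix gives (2/5)·6 + (3/5)·(-4) = 0.
All of General C's active replies (b1, b2) yield 0, and no column does worse for General R. The mix makes General C indifferent and guarantees 0, so it is optimal.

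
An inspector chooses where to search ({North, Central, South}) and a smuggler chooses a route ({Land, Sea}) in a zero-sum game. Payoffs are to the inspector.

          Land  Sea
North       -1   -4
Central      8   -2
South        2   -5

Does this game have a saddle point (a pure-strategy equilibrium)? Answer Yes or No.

Row minima: North → -4, Central → -2, South → -5; maximin = -2.
Column maxima: Land → 8, Sea → -2; minimax = -2.
maximin = minimax = -2, so a saddle point exists.

Yes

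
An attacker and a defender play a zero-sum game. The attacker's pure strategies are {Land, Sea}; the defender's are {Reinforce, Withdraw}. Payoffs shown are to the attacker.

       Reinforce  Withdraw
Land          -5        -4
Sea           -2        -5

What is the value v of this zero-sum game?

-17/4

Row minima: Land → -5, Sea → -5; maximin = -5.
Column maxima: Reinforce → -2, Withdraw → -4; minimax = -4.
-5 ≠ -4, so there is no saddle point; optimal play is mixed.
Let the attacker play Land with probability p. Expected payoff against Reinforce: (-5)p + (-2)(1−p) = −3p − 2; against Withdraw: (-4)p + (-5)(1−p) = p − 5.
Setting these equal: −3p − 2 = p − 5 ⇒ −4p = -3 ⇒ p = 3/4, and the value is (-3)·(3/4) − 2 = -17/4.
For the defender: with q = P(Reinforce), equating Land's and Sea's payoffs gives −q − 4 = 3q − 5 ⇒ q = 1/4.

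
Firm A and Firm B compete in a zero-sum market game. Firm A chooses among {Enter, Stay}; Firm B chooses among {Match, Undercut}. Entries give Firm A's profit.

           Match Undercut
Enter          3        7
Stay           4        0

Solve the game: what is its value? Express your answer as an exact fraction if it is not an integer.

7/2

Row minima: Enter → 3, Stay → 0; maximin = 3.
Column maxima: Match → 4, Undercut → 7; minimax = 4.
3 ≠ 4, so there is no saddle point; optimal play is mixed.
Let Firm A play Enter with probability p. Expected payoff against Match: 3p + 4(1−p) = −p + 4; against Undercut: 7p + 0(1−p) = 7p.
Setting these equal: −p + 4 = 7p ⇒ −8p = -4 ⇒ p = 1/2, and the value is (-1)·(1/2) + 4 = 7/2.
For Firm B: with q = P(Match), equating Enter's and Stay's payoffs gives −4q + 7 = 4q ⇒ q = 7/8.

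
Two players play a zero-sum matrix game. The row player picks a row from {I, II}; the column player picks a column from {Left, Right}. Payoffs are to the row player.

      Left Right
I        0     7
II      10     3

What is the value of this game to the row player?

Row minima: I → 0, II → 3; maximin = 3.
Column maxima: Left → 10, Right → 7; minimax = 7.
3 ≠ 7, so there is no saddle point; optimal play is mixed.
Let the row player play I with probability p. Expected payoff against Left: 0p + 10(1−p) = −10p + 10; against Right: 7p + 3(1−p) = 4p + 3.
Setting these equal: −10p + 10 = 4p + 3 ⇒ −14p = -7 ⇒ p = 1/2, and the value is (-10)·(1/2) + 10 = 5.
For the column player: with q = P(Left), equating I's and II's payoffs gives −7q + 7 = 7q + 3 ⇒ q = 2/7.

5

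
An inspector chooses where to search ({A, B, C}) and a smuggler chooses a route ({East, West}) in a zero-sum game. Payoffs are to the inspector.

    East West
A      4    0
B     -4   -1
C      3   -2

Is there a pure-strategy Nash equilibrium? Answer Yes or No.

Yes

Row minima: A → 0, B → -4, C → -2; maximin = 0.
Column maxima: East → 4, West → 0; minimax = 0.
maximin = minimax = 0, so a saddle point exists.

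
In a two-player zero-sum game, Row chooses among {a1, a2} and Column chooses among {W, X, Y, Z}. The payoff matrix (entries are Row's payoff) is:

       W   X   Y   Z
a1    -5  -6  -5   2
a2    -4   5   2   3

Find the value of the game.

Row minima: a1 → -6, a2 → -4; maximin = -4.
Column maxima: W → -4, X → 5, Y → 2, Z → 3; minimax = -4.
Since maximin = minimax = -4, there is a saddle point and the value is -4.

-4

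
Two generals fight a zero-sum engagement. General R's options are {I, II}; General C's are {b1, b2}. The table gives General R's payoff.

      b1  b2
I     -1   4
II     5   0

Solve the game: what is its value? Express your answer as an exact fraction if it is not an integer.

2

Row minima: I → -1, II → 0; maximin = 0.
Column maxima: b1 → 5, b2 → 4; minimax = 4.
0 ≠ 4, so there is no saddle point; optimal play is mixed.
Let General R play I with probability p. Expected payoff against b1: (-1)p + 5(1−p) = −6p + 5; against b2: 4p + 0(1−p) = 4p.
Setting these equal: −6p + 5 = 4p ⇒ −10p = -5 ⇒ p = 1/2, and the value is (-6)·(1/2) + 5 = 2.
For General C: with q = P(b1), equating I's and II's payoffs gives −5q + 4 = 5q ⇒ q = 2/5.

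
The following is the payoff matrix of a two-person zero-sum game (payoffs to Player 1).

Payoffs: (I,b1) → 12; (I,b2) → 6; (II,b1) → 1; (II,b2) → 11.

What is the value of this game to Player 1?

Row minima: I → 6, II → 1; maximin = 6.
Column maxima: b1 → 12, b2 → 11; minimax = 11.
6 ≠ 11, so there is no saddle point; optimal play is mixed.
Let Player 1 play I with probability p. Expected payoff against b1: 12p + 1(1−p) = 11p + 1; against b2: 6p + 11(1−p) = −5p + 11.
Setting these equal: 11p + 1 = −5p + 11 ⇒ 16p = 10 ⇒ p = 5/8, and the value is (11)·(5/8) + 1 = 63/8.
For Player 2: with q = P(b1), equating I's and II's payoffs gives 6q + 6 = −10q + 11 ⇒ q = 5/16.

63/8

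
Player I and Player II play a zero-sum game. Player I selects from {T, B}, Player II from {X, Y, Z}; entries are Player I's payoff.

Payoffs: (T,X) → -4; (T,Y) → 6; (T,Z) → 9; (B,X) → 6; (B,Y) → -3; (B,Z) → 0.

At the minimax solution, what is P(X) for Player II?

9/19

Row minima: T → -4, B → -3; maximin = -3.
Column maxima: X → 6, Y → 6, Z → 9; minimax = 6.
-3 ≠ 6, so there is no saddle point; optimal play is mixed.
Z is strictly dominated by Y (it gives Player I strictly more in every row), so Player II never plays it.
On the remaining 2×2 (T, B vs X, Y):
Let Player I play T with probability p. Expected payoff against X: (-4)p + 6(1−p) = −10p + 6; against Y: 6p + (-3)(1−p) = 9p − 3.
Setting these equal: −10p + 6 = 9p − 3 ⇒ −19p = -9 ⇒ p = 9/19, and the value is (-10)·(9/19) + 6 = 24/19.
For Player II: with q = P(X), equating T's and B's payoffs gives −10q + 6 = 9q − 3 ⇒ q = 9/19.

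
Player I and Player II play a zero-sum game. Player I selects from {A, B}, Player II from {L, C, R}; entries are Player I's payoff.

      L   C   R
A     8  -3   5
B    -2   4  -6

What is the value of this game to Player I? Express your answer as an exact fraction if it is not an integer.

Row minima: A → -3, B → -6; maximin = -3.
Column maxima: L → 8, C → 4, R → 5; minimax = 4.
-3 ≠ 4, so there is no saddle point; optimal play is mixed.
L is strictly dominated by R (it gives Player I strictly more in every row), so Player II never plays it.
On the remaining 2×2 (A, B vs C, R):
Let Player I play A with probability p. Expected payoff against C: (-3)p + 4(1−p) = −7p + 4; against R: 5p + (-6)(1−p) = 11p − 6.
Setting these equal: −7p + 4 = 11p − 6 ⇒ −18p = -10 ⇒ p = 5/9, and the value is (-7)·(5/9) + 4 = 1/9.
For Player II: with q = P(C), equating A's and B's payoffs gives −8q + 5 = 10q − 6 ⇒ q = 11/18.

1/9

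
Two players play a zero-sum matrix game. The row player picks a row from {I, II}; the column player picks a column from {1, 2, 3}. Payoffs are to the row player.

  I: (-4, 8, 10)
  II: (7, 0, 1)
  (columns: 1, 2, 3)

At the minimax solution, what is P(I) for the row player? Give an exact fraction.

Row minima: I → -4, II → 0; maximin = 0.
Column maxima: 1 → 7, 2 → 8, 3 → 10; minimax = 7.
0 ≠ 7, so there is no saddle point; optimal play is mixed.
3 is strictly dominated by 2 (it gives the row player strictly more in every row), so the column player never plays it.
On the remaining 2×2 (I, II vs 1, 2):
Let the row player play I with probability p. Expected payoff against 1: (-4)p + 7(1−p) = −11p + 7; against 2: 8p + 0(1−p) = 8p.
Setting these equal: −11p + 7 = 8p ⇒ −19p = -7 ⇒ p = 7/19, and the value is (-11)·(7/19) + 7 = 56/19.
For the column player: with q = P(1), equating I's and II's payoffs gives −12q + 8 = 7q ⇒ q = 8/19.

7/19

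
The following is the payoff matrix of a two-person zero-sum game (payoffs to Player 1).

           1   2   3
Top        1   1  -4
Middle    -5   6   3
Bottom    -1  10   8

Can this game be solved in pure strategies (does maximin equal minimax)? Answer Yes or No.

Row minima: Top → -4, Middle → -5, Bottom → -1; maximin = -1.
Column maxima: 1 → 1, 2 → 10, 3 → 8; minimax = 1.
-1 ≠ 1, so no pure-strategy equilibrium exists.

No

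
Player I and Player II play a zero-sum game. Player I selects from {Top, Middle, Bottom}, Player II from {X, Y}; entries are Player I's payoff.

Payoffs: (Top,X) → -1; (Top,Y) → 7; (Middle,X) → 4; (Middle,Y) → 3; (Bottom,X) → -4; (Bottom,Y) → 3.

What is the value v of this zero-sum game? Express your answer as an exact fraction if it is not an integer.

31/9

Row minima: Top → -1, Middle → 3, Bottom → -4; maximin = 3.
Column maxima: X → 4, Y → 7; minimax = 4.
3 ≠ 4, so there is no saddle point; optimal play is mixed.
Bottom is strictly dominated by Top, so Player I never plays it.
On the remaining 2×2 (Top, Middle vs X, Y):
Let Player I play Top with probability p. Expected payoff against X: (-1)p + 4(1−p) = −5p + 4; against Y: 7p + 3(1−p) = 4p + 3.
Setting these equal: −5p + 4 = 4p + 3 ⇒ −9p = -1 ⇒ p = 1/9, and the value is (-5)·(1/9) + 4 = 31/9.
For Player II: with q = P(X), equating Top's and Middle's payoffs gives −8q + 7 = q + 3 ⇒ q = 4/9.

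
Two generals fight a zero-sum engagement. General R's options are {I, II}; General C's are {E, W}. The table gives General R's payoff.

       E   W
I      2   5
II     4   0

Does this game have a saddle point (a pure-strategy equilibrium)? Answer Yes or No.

Row minima: I → 2, II → 0; maximin = 2.
Column maxima: E → 4, W → 5; minimax = 4.
2 ≠ 4, so no pure-strategy equilibrium exists.

No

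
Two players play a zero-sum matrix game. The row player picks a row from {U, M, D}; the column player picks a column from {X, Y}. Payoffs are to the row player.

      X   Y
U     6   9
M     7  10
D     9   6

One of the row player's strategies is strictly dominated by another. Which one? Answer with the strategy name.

U

M gives a strictly higher payoff than U against every column: 7 > 6, 10 > 9.
So U is strictly dominated and the row player never plays it.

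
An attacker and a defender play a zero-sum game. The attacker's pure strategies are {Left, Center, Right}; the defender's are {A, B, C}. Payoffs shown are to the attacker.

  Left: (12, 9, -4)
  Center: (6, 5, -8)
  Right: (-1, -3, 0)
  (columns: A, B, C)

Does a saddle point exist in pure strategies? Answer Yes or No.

No

Row minima: Left → -4, Center → -8, Right → -3; maximin = -3.
Column maxima: A → 12, B → 9, C → 0; minimax = 0.
-3 ≠ 0, so no pure-strategy equilibrium exists.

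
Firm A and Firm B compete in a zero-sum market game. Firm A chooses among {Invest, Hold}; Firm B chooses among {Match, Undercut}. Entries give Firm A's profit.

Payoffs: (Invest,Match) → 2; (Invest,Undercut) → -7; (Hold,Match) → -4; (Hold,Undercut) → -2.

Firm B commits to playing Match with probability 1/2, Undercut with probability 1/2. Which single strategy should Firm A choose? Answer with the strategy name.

Expected payoff of Invest: (1/2)·2 + (1/2)·(-7) = -5/2.
Expected payoff of Hold: (1/2)·(-4) + (1/2)·(-2) = -3.
The largest is -5/2, so Firm A's best response is Invest.

Invest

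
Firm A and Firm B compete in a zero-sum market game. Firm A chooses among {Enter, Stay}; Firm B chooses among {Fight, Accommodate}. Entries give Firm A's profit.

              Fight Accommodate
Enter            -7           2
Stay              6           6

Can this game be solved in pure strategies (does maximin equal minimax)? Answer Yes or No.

Yes

Row minima: Enter → -7, Stay → 6; maximin = 6.
Column maxima: Fight → 6, Accommodate → 6; minimax = 6.
maximin = minimax = 6, so a saddle point exists.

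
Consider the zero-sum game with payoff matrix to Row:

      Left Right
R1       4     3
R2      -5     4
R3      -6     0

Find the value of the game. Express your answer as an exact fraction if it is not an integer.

31/10

Row minima: R1 → 3, R2 → -5, R3 → -6; maximin = 3.
Column maxima: Left → 4, Right → 4; minimax = 4.
3 ≠ 4, so there is no saddle point; optimal play is mixed.
R3 is strictly dominated by R1, so Row never plays it.
On the remaining 2×2 (R1, R2 vs Left, Right):
Let Row play R1 with probability p. Expected payoff against Left: 4p + (-5)(1−p) = 9p − 5; against Right: 3p + 4(1−p) = −p + 4.
Setting these equal: 9p − 5 = −p + 4 ⇒ 10p = 9 ⇒ p = 9/10, and the value is (9)·(9/10) − 5 = 31/10.
For Column: with q = P(Left), equating R1's and R2's payoffs gives q + 3 = −9q + 4 ⇒ q = 1/10.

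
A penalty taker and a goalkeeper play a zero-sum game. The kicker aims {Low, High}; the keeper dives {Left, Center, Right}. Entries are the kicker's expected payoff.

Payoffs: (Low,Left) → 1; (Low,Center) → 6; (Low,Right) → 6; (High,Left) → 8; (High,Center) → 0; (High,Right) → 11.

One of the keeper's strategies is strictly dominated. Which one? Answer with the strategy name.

Right

Left holds the kicker's payoff strictly below Right in every row: 1 < 6, 8 < 11.
So Right is strictly dominated for the keeper.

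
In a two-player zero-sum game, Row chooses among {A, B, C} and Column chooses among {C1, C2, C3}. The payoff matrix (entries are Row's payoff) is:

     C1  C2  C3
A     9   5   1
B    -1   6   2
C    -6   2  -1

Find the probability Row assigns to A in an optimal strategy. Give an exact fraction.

Row minima: A → 1, B → -1, C → -6; maximin = 1.
Column maxima: C1 → 9, C2 → 6, C3 → 2; minimax = 2.
1 ≠ 2, so there is no saddle point; optimal play is mixed.
C is strictly dominated by A, so Row never plays it.
C2 is strictly dominated by C3 (it gives Row strictly more in every row), so Column never plays it.
On the remaining 2×2 (A, B vs C1, C3):
Let Row play A with probability p. Expected payoff against C1: 9p + (-1)(1−p) = 10p − 1; against C3: 1p + 2(1−p) = −p + 2.
Setting these equal: 10p − 1 = −p + 2 ⇒ 11p = 3 ⇒ p = 3/11, and the value is (10)·(3/11) − 1 = 19/11.
For Column: with q = P(C1), equating A's and B's payoffs gives 8q + 1 = −3q + 2 ⇒ q = 1/11.

3/11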